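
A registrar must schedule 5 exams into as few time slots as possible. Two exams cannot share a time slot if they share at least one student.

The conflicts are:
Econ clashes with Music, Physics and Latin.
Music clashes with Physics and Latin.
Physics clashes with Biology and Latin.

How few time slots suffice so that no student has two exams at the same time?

4

Econ, Music, Physics, Latin all conflict with each other, so at least 4 time slots are needed.
A valid assignment using 4 time slots: Econ=3, Music=4, Physics=1, Biology=2, Latin=2. Every pair that conflicts lands in different time slots.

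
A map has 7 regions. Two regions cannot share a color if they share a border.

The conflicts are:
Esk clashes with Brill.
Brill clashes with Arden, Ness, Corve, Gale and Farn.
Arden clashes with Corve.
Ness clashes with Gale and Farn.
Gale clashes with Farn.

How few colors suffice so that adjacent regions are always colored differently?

Brill, Ness, Gale, Farn pairwise conflict, so at least 4 colors are needed.
One proper 4-coloring: Esk=2, Brill=1, Arden=2, Ness=2, Corve=3, Gale=3, Farn=4. Each listed conflict is separated.

4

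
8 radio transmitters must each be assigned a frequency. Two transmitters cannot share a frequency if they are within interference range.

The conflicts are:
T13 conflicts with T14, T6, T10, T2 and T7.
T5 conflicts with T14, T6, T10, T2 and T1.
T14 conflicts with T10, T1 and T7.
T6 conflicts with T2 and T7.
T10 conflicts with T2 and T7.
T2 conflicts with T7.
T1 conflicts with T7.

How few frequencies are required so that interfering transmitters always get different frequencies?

4

T13, T6, T2, T7 pairwise conflict, so at least 4 frequencies are needed.
Using 4 frequencies: T13=4, T5=1, T14=3, T6=2, T10=2, T2=3, T1=2, T7=1. No two conflicting transmitters share a frequency.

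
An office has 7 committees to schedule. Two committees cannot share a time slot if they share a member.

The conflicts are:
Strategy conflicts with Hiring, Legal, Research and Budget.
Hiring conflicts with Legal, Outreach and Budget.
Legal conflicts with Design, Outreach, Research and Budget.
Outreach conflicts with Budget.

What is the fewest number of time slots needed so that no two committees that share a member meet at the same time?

Hiring, Legal, Outreach, Budget pairwise conflict, so at least 4 time slots are needed.
4 time slots suffice: time slot 1 → {Legal}; time slot 2 → {Hiring, Design, Research}; time slot 3 → {Strategy, Outreach}; time slot 4 → {Budget}. Each listed conflict is separated.

4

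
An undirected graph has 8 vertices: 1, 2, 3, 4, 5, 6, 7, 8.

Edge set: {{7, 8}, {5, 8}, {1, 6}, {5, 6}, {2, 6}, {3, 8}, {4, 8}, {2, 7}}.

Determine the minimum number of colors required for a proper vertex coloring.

The cycle 7-2-6-5-8-7 has odd length 5, so it cannot be 2-colored; at least 3 colors are needed.
3 colors suffice: color a → {6, 8}; color b → {1, 2, 3, 4, 5}; color c → {7}. Every edge joins two different colors.

3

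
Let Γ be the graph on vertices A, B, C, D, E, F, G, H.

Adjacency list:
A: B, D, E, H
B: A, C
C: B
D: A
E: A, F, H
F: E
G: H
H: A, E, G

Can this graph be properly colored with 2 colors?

No

A, E, H are mutually adjacent, so at least 3 colors are needed.
So 2 colors are not enough.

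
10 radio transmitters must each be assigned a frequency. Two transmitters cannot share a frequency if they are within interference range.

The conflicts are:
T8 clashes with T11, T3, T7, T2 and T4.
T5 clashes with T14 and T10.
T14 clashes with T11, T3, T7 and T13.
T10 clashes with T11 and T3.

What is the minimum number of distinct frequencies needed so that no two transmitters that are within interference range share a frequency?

2

T10 and T3 conflict, so at least 2 frequencies are needed.
2 frequencies suffice: frequency 1 → {T8, T14, T10}; frequency 2 → {T5, T11, T3, T7, T13, T2, T4}. No two conflicting transmitters share a frequency.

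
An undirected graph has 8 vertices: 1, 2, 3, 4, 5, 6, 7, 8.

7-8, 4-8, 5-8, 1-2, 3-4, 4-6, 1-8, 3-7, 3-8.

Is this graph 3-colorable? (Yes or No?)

The chromatic number is 3. 3, 7, 8 are mutually adjacent, so at least 3 colors are needed.
3 colors suffice: color red → {2, 6, 8}; color blue → {1, 3, 5}; color green → {4, 7}.
That is already a proper 3-coloring.

Yes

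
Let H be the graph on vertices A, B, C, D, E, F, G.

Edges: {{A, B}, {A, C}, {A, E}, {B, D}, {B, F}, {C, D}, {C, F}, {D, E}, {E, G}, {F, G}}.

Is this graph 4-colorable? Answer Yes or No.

The chromatic number is 3. The cycle G-F-C-A-E-G has odd length 5, so it cannot be 2-colored; at least 3 colors are needed.
3 colors suffice: color 1 → {B, C, E}; color 2 → {A, D, F}; color 3 → {G}.
Since 4 ≥ 3, a proper 4-coloring certainly exists.

Yes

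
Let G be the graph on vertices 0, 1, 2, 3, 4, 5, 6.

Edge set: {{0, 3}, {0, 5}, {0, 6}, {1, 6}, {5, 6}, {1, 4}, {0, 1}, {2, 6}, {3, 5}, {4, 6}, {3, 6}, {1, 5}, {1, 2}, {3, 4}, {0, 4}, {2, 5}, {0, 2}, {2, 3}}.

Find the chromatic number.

5

0, 1, 2, 5, 6 are pairwise adjacent (a clique of size 5), so at least 5 colors are needed.
One proper 5-coloring: 0=red, 1=yellow, 2=purple, 3=yellow, 4=green, 5=green, 6=blue. Every edge joins two different colors.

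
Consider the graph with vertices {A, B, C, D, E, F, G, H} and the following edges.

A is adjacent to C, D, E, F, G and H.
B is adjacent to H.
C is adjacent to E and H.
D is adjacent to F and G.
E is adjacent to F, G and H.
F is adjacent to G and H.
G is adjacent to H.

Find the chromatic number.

A, E, F, G, H are pairwise adjacent (a clique of size 5), so at least 5 colors are needed.
One proper 5-coloring: A=red, B=red, C=green, D=blue, E=purple, F=green, G=yellow, H=blue. Every edge joins two different colors.

5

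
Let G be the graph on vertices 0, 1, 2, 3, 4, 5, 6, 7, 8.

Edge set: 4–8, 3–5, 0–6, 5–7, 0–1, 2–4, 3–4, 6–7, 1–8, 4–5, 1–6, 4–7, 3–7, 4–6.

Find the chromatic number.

3, 4, 5, 7 are mutually adjacent (a clique of size 4), so at least 4 colors are needed.
4 colors suffice: color a → {1, 4}; color b → {0, 2, 7, 8}; color c → {3, 6}; color d → {5}. No two adjacent vertices share a color.

4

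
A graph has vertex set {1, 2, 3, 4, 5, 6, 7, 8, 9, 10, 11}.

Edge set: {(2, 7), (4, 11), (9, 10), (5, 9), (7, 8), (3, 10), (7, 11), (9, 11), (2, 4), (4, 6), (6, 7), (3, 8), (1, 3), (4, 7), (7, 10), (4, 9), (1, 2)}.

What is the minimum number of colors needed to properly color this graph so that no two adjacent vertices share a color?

3

4, 9, 11 form a triangle, so at least 3 colors are needed.
3 colors suffice: 1=b, 2=c, 3=a, 4=b, 5=b, 6=c, 7=a, 8=b, 9=a, 10=b, 11=c. Each edge has distinct colors on its endpoints.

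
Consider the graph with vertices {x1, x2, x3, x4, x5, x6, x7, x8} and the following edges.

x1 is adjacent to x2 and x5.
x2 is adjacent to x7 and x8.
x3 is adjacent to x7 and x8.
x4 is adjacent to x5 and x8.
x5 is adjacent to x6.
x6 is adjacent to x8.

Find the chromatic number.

3

The cycle x5-x1-x2-x8-x6-x5 has odd length 5, so it cannot be 2-colored; at least 3 colors are needed.
3 colors suffice: color red → {x5, x7, x8}; color blue → {x2, x3, x4, x6}; color green → {x1}. Every edge joins two different colors.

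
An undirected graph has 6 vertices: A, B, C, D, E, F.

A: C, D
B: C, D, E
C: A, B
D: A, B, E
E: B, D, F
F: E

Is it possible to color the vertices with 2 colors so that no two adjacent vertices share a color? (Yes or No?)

B, D, E form a triangle, so at least 3 colors are needed.
So 2 colors are not enough.

No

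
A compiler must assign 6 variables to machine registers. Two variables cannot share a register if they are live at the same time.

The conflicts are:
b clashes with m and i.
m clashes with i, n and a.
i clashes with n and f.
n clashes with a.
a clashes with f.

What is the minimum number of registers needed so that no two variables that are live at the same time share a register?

b, m, i all conflict with each other, so at least 3 registers are needed.
A valid assignment using 3 registers: b=3, m=1, i=2, n=3, a=2, f=1. No two conflicting variables share a register.

3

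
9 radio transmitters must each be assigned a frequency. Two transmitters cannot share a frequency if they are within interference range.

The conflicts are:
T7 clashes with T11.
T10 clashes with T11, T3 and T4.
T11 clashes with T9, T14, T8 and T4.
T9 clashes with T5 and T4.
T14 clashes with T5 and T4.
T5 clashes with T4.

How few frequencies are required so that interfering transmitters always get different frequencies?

T14, T5, T4 are mutually in conflict, so at least 3 frequencies are needed.
A valid assignment using 3 frequencies: T7=2, T10=3, T11=1, T9=3, T3=1, T14=3, T5=1, T8=2, T4=2. No two conflicting transmitters share a frequency.

3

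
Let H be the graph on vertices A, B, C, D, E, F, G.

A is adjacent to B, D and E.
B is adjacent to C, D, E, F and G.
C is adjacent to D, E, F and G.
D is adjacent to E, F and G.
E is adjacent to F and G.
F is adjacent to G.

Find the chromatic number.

B, C, D, E, F, G are mutually adjacent (a clique of size 6), so at least 6 colors are needed.
6 colors suffice: color 1 → {E}; color 2 → {B}; color 3 → {D}; color 4 → {A, G}; color 5 → {C}; color 6 → {F}. No two adjacent vertices share a color.

6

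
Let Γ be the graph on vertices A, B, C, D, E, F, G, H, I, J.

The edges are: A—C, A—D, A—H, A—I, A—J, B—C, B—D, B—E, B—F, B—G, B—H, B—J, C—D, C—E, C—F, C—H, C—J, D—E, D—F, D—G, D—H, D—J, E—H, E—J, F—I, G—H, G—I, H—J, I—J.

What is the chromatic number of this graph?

6

B, C, D, E, H, J form a clique, so at least 6 colors are needed.
6 colors suffice: color 1 → {D, I}; color 2 → {A, B}; color 3 → {F, H}; color 4 → {G, J}; color 5 → {C}; color 6 → {E}. Each edge has distinct colors on its endpoints.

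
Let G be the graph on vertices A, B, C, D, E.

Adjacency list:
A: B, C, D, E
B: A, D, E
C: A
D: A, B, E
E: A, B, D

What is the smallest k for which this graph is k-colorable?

4

A, B, D, E are mutually adjacent (a clique of size 4), so at least 4 colors are needed.
One proper 4-coloring: A=1, B=4, C=2, D=2, E=3. Every edge joins two different colors.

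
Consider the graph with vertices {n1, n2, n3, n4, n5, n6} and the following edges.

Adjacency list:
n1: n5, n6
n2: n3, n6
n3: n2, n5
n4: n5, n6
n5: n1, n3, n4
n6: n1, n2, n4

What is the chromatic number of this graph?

3

The cycle n2-n3-n5-n4-n6-n2 has odd length 5, so it cannot be 2-colored; at least 3 colors are needed.
One proper 3-coloring: n1=blue, n2=green, n3=blue, n4=blue, n5=red, n6=red. Each edge has distinct colors on its endpoints.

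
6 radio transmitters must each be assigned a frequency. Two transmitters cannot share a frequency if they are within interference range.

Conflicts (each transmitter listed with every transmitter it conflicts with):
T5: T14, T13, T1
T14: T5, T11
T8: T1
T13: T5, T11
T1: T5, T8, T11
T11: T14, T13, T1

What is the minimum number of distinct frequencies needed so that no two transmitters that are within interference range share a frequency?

2

T5 and T14 conflict, so at least 2 frequencies are needed.
2 frequencies suffice: frequency 1 → {T5, T8, T11}; frequency 2 → {T14, T13, T1}. Each listed conflict is separated.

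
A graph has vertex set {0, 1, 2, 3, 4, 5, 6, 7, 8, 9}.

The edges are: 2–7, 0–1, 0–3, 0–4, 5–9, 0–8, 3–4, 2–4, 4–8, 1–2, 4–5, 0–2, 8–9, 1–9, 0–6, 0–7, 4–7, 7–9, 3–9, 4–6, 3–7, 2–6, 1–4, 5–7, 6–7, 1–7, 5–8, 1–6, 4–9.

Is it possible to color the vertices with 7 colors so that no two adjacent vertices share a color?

The chromatic number is 6. 0, 1, 2, 4, 6, 7 are mutually adjacent (a clique of size 6), so at least 6 colors are needed.
6 colors suffice: color red → {4}; color blue → {7, 8}; color green → {0, 9}; color yellow → {1, 3, 5}; color purple → {2}; color orange → {6}.
Since 7 ≥ 6, a proper 7-coloring certainly exists.

Yes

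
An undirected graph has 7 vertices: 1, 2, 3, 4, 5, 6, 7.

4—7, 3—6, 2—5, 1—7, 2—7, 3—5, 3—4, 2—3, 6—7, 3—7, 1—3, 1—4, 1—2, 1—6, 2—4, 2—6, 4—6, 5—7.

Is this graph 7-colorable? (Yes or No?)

The chromatic number is 6. 1, 2, 3, 4, 6, 7 are mutually adjacent (a clique of size 6), so at least 6 colors are needed.
A valid assignment using 6 colors: 1=purple, 2=blue, 3=green, 4=orange, 5=yellow, 6=yellow, 7=red.
Since 7 ≥ 6, a proper 7-coloring certainly exists.

Yes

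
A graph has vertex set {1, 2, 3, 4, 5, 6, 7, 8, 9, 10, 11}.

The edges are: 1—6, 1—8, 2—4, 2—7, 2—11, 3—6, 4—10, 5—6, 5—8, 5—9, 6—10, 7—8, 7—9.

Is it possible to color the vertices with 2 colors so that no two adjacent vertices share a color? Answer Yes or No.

The cycle 2-4-10-6-5-8-7-2 has odd length 7, so it cannot be 2-colored; at least 3 colors are needed.
So 2 colors are not enough.

No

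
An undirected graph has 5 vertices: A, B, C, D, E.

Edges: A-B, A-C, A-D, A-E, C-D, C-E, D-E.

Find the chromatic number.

A, C, D, E form a clique, so at least 4 colors are needed.
4 colors suffice: A=1, B=2, C=2, D=4, E=3. Every edge joins two different colors.

4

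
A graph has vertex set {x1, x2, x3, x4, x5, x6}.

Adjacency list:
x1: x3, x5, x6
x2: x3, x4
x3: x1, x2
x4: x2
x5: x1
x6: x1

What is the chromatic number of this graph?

x1 and x6 are adjacent, so at least 2 colors are needed.
2 colors suffice: x1=1, x2=1, x3=2, x4=2, x5=2, x6=2. Every edge joins two different colors.

2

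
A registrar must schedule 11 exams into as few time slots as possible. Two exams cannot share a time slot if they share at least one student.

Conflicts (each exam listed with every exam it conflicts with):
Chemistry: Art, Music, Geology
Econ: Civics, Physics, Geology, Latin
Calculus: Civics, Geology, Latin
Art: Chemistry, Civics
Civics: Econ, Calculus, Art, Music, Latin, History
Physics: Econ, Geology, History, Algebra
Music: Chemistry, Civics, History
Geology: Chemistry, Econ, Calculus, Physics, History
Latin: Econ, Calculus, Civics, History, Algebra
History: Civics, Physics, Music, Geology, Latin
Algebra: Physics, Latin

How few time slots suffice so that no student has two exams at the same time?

Econ, Physics, Geology are mutually in conflict, so at least 3 time slots are needed.
Using 3 time slots: Chemistry=3, Econ=3, Calculus=3, Art=2, Civics=1, Physics=2, Music=2, Geology=1, Latin=2, History=3, Algebra=1. No two conflicting exams share a time slot.

3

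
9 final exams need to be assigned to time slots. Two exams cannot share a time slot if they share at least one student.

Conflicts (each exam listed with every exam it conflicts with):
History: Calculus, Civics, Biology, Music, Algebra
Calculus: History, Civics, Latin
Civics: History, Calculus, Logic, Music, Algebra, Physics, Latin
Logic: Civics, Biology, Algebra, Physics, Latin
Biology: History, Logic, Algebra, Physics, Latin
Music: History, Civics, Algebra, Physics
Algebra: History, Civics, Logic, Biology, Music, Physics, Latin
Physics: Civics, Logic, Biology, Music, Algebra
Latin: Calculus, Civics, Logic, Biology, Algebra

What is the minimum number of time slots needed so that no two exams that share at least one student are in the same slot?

Logic, Biology, Algebra, Physics are mutually in conflict, so at least 4 time slots are needed.
4 time slots suffice: History=3, Calculus=1, Civics=2, Logic=4, Biology=2, Music=4, Algebra=1, Physics=3, Latin=3. No two conflicting exams share a time slot.

4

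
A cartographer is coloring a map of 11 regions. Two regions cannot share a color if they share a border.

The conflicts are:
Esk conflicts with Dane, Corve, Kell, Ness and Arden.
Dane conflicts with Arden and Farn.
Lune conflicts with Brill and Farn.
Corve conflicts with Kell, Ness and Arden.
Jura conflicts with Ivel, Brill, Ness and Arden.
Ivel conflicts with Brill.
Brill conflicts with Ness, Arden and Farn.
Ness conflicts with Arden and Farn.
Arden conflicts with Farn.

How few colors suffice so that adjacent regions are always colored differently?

Brill, Ness, Arden, Farn pairwise conflict, so at least 4 colors are needed.
4 colors suffice: color 1 → {Lune, Kell, Ivel, Arden}; color 2 → {Dane, Ness}; color 3 → {Esk, Brill}; color 4 → {Corve, Jura, Farn}. Each listed conflict is separated.

4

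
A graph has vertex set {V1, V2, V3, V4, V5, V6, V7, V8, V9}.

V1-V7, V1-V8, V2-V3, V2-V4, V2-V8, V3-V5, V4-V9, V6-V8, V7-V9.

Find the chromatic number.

2

V7 and V9 are adjacent, so at least 2 colors are needed.
A valid assignment using 2 colors: V1=red, V2=red, V3=blue, V4=blue, V5=red, V6=red, V7=blue, V8=blue, V9=red. Each edge has distinct colors on its endpoints.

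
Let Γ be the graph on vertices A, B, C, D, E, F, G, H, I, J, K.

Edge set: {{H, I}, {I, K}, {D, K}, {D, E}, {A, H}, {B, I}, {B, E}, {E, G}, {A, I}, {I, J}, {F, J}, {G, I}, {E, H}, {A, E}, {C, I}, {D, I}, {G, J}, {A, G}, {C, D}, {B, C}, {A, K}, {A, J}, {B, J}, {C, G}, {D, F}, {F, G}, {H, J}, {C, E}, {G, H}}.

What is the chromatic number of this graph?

5

A, G, H, I, J are mutually adjacent (a clique of size 5), so at least 5 colors are needed.
5 colors suffice: color red → {E, F, I}; color blue → {B, D, G}; color green → {C, J, K}; color yellow → {A}; color purple → {H}. Each edge has distinct colors on its endpoints.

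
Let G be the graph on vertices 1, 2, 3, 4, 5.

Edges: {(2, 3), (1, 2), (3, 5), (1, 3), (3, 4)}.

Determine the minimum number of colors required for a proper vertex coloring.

1, 2, 3 are pairwise adjacent, so at least 3 colors are needed.
3 colors suffice: color a → {3}; color b → {2, 4, 5}; color c → {1}. No two adjacent vertices share a color.

3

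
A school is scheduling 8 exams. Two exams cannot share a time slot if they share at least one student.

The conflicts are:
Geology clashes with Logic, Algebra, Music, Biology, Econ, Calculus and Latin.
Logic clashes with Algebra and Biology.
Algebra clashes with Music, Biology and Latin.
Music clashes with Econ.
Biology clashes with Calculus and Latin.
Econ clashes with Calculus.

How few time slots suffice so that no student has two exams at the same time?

Geology, Algebra, Biology, Latin are mutually in conflict, so at least 4 time slots are needed.
4 time slots suffice: time slot 1 → {Geology}; time slot 2 → {Algebra, Calculus}; time slot 3 → {Music, Biology}; time slot 4 → {Logic, Econ, Latin}. No two conflicting exams share a time slot.

4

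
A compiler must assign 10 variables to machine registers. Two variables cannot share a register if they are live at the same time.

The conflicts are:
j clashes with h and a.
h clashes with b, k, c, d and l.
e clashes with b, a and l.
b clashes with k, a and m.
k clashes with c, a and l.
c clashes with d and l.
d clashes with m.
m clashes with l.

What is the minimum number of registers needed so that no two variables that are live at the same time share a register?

h, k, c, l pairwise conflict, so at least 4 registers are needed.
4 registers suffice: j=2, h=1, e=2, b=3, k=2, c=4, d=2, a=1, m=1, l=3. Every pair that conflicts lands in different registers.

4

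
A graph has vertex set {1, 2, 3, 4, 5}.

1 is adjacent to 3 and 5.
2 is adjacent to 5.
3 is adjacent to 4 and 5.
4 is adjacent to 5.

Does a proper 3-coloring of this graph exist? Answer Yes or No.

Yes

The chromatic number is 3. 3, 4, 5 form a triangle, so at least 3 colors are needed.
3 colors suffice: 1=c, 2=b, 3=b, 4=c, 5=a.
That is already a proper 3-coloring.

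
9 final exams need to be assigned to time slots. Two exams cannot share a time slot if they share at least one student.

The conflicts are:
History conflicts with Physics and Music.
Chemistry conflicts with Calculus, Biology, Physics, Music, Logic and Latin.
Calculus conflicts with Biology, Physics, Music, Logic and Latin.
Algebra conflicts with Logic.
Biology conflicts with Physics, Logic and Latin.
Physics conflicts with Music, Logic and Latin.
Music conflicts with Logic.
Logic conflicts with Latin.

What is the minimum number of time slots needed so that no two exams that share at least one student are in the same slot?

Chemistry, Calculus, Biology, Physics, Logic, Latin pairwise conflict, so at least 6 time slots are needed.
6 time slots suffice: History=2, Chemistry=4, Calculus=3, Algebra=1, Biology=5, Physics=1, Music=5, Logic=2, Latin=6. Each listed conflict is separated.

6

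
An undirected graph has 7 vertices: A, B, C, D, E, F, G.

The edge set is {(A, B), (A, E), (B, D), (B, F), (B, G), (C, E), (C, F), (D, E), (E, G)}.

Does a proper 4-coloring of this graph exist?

The chromatic number is 3. The cycle F-B-A-E-C-F has odd length 5, so it cannot be 2-colored; at least 3 colors are needed.
3 colors suffice: color red → {B, E}; color blue → {A, D, F, G}; color green → {C}.
Since 4 ≥ 3, a proper 4-coloring certainly exists.

Yes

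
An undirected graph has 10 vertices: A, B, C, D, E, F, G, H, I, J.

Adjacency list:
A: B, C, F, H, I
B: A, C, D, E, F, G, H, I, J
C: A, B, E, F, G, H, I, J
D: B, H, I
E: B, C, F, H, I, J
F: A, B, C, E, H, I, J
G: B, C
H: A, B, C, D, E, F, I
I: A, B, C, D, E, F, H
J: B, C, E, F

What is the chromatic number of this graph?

A, B, C, F, H, I are mutually adjacent (a clique of size 6), so at least 6 colors are needed.
A valid assignment using 6 colors: A=6, B=1, C=2, D=2, E=6, F=3, G=3, H=5, I=4, J=4. No two adjacent vertices share a color.

6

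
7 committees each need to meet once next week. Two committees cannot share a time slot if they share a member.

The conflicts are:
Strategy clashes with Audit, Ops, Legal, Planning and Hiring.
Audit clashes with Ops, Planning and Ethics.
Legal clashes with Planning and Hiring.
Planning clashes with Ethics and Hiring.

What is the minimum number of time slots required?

Strategy, Legal, Planning, Hiring are mutually in conflict, so at least 4 time slots are needed.
A valid assignment using 4 time slots: Strategy=2, Audit=3, Ops=1, Legal=4, Planning=1, Ethics=2, Hiring=3. No two conflicting committees share a time slot.

4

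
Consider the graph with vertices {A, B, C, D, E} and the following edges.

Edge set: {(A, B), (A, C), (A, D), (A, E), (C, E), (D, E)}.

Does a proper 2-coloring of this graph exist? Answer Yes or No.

No

A, D, E form a triangle, so at least 3 colors are needed.
So 2 colors are not enough.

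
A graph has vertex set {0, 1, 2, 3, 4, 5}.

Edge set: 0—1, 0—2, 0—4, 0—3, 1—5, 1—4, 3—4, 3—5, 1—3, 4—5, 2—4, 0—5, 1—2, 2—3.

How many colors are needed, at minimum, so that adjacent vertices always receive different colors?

0, 1, 2, 3, 4 form a clique, so at least 5 colors are needed.
5 colors suffice: 0=b, 1=a, 2=e, 3=d, 4=c, 5=e. Each edge has distinct colors on its endpoints.

5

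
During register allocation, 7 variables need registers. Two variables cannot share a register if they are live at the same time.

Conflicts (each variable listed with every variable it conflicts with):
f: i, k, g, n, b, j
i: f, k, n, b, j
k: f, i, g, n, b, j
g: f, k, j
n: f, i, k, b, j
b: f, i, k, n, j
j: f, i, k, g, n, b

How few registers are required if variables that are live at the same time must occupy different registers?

f, i, k, n, b, j pairwise conflict, so at least 6 registers are needed.
6 registers suffice: f=3, i=5, k=1, g=4, n=6, b=4, j=2. Every pair that conflicts lands in different registers.

6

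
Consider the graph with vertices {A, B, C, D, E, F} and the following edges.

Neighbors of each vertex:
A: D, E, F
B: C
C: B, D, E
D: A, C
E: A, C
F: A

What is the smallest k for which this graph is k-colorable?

C and E are adjacent, so at least 2 colors are needed.
2 colors suffice: color 1 → {A, C}; color 2 → {B, D, E, F}. Each edge has distinct colors on its endpoints.

2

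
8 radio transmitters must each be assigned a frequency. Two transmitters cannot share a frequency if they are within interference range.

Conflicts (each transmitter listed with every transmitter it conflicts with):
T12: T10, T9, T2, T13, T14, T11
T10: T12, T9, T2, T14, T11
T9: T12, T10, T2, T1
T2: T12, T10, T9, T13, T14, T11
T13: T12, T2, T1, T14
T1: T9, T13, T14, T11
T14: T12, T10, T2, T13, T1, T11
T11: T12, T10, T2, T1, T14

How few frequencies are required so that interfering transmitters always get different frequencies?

5

T12, T10, T2, T14, T11 all conflict with each other, so at least 5 frequencies are needed.
5 frequencies suffice: T12=3, T10=4, T9=2, T2=1, T13=4, T1=1, T14=2, T11=5. Every pair that conflicts lands in different frequencies.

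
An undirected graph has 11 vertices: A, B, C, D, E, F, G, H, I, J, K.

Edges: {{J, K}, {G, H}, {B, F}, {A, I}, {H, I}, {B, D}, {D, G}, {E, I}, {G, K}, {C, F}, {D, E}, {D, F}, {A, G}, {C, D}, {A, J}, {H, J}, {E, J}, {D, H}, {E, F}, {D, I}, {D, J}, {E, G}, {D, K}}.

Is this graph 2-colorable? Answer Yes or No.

D, J, K form a triangle, so at least 3 colors are needed.
So 2 colors are not enough.

No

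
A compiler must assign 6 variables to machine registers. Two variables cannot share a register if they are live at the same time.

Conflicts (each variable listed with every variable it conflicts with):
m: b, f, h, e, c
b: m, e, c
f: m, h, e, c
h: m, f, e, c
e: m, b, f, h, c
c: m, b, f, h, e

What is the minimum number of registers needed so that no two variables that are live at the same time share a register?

m, f, h, e, c all conflict with each other, so at least 5 registers are needed.
5 registers suffice: register 1 → {c}; register 2 → {m}; register 3 → {e}; register 4 → {b, h}; register 5 → {f}. No two conflicting variables share a register.

5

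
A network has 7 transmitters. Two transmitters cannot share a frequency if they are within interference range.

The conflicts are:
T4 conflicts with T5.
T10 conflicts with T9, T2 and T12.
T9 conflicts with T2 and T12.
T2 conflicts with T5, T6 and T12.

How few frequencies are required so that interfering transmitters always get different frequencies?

4

T10, T9, T2, T12 are mutually in conflict, so at least 4 frequencies are needed.
A valid assignment using 4 frequencies: T4=1, T10=4, T9=2, T2=1, T5=2, T6=2, T12=3. Each listed conflict is separated.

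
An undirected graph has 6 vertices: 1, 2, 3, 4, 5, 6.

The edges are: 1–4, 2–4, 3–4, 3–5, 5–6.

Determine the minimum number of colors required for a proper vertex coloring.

3 and 5 are adjacent, so at least 2 colors are needed.
2 colors suffice: color a → {4, 5}; color b → {1, 2, 3, 6}. No two adjacent vertices share a color.

2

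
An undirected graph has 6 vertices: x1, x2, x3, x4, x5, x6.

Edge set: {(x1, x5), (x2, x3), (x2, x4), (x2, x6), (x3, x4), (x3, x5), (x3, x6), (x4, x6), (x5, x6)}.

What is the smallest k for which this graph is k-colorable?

x2, x3, x4, x6 are pairwise adjacent (a clique of size 4), so at least 4 colors are needed.
4 colors suffice: color 1 → {x1, x6}; color 2 → {x3}; color 3 → {x2, x5}; color 4 → {x4}. Each edge has distinct colors on its endpoints.

4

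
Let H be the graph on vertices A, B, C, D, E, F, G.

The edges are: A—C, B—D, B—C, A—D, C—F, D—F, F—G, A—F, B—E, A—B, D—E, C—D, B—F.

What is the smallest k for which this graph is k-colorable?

5

A, B, C, D, F are mutually adjacent (a clique of size 5), so at least 5 colors are needed.
5 colors suffice: color red → {B, G}; color blue → {E, F}; color green → {D}; color yellow → {C}; color purple → {A}. Every edge joins two different colors.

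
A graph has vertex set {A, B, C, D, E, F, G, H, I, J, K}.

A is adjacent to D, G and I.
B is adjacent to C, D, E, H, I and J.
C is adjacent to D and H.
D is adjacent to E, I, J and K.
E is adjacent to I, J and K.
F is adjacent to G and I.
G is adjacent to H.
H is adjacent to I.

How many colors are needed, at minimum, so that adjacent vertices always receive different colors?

B, D, E, I are mutually adjacent (a clique of size 4), so at least 4 colors are needed.
4 colors suffice: A=blue, B=blue, C=green, D=red, E=yellow, F=red, G=green, H=red, I=green, J=green, K=blue. No two adjacent vertices share a color.

4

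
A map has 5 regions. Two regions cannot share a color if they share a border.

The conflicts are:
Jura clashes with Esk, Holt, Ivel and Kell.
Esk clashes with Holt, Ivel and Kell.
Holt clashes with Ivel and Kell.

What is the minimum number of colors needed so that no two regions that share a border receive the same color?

Jura, Esk, Holt, Ivel pairwise conflict, so at least 4 colors are needed.
4 colors suffice: color 1 → {Jura}; color 2 → {Holt}; color 3 → {Esk}; color 4 → {Ivel, Kell}. Each listed conflict is separated.

4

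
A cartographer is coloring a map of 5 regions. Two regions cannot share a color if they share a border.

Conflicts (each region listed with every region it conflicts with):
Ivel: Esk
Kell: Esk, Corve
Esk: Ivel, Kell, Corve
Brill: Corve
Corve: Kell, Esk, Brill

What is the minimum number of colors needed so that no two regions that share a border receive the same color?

3

Kell, Esk, Corve pairwise conflict, so at least 3 colors are needed.
One proper 3-coloring: Ivel=2, Kell=3, Esk=1, Brill=1, Corve=2. Each listed conflict is separated.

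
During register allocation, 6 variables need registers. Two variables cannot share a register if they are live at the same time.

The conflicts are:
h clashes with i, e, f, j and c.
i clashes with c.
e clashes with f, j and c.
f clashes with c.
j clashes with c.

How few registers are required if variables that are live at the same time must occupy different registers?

h, e, f, c pairwise conflict, so at least 4 registers are needed.
Using 4 registers: h=1, i=3, e=3, f=4, j=4, c=2. Every pair that conflicts lands in different registers.

4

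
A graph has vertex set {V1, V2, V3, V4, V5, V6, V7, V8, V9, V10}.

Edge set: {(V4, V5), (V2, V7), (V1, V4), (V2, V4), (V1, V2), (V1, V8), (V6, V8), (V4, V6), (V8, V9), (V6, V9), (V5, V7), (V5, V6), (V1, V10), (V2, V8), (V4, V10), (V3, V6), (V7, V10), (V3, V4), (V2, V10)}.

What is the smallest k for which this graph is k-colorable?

4

V1, V2, V4, V10 are pairwise adjacent (a clique of size 4), so at least 4 colors are needed.
One proper 4-coloring: V1=3, V2=2, V3=3, V4=1, V5=3, V6=2, V7=1, V8=1, V9=3, V10=4. Each edge has distinct colors on its endpoints.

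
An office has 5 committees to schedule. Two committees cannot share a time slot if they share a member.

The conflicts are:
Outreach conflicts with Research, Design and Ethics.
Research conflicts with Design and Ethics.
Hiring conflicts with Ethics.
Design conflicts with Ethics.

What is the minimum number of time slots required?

Outreach, Research, Design, Ethics pairwise conflict, so at least 4 time slots are needed.
4 time slots suffice: time slot 1 → {Ethics}; time slot 2 → {Outreach, Hiring}; time slot 3 → {Research}; time slot 4 → {Design}. No two conflicting committees share a time slot.

4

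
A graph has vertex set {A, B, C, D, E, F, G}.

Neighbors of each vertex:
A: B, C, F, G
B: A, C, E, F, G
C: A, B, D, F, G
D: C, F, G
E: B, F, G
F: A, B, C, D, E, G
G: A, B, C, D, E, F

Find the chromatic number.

A, B, C, F, G are pairwise adjacent (a clique of size 5), so at least 5 colors are needed.
5 colors suffice: color red → {F}; color blue → {G}; color green → {C, E}; color yellow → {B, D}; color purple → {A}. Every edge joins two different colors.

5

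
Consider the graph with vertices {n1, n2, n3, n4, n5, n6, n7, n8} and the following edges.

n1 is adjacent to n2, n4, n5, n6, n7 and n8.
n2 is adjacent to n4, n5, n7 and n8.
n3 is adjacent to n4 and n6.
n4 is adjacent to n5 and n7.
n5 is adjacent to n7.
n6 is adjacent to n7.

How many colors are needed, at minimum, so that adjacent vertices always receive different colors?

n1, n2, n4, n5, n7 are mutually adjacent (a clique of size 5), so at least 5 colors are needed.
5 colors suffice: n1=red, n2=yellow, n3=red, n4=blue, n5=purple, n6=blue, n7=green, n8=blue. Every edge joins two different colors.

5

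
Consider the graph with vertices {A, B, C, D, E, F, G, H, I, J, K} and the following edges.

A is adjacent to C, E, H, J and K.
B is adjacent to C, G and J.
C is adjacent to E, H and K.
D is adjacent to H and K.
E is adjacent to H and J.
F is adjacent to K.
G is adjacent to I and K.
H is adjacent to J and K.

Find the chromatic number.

A, E, H, J form a clique, so at least 4 colors are needed.
4 colors suffice: color 1 → {B, F, H, I}; color 2 → {E, K}; color 3 → {A, D, G}; color 4 → {C, J}. No two adjacent vertices share a color.

4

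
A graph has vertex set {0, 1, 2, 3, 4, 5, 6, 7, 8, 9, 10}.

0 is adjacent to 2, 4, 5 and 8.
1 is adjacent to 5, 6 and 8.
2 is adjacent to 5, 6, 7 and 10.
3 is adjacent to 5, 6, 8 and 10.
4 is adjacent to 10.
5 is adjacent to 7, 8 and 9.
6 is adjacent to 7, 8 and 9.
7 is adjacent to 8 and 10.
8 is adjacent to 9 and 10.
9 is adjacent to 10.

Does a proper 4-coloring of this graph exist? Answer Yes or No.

The chromatic number is 3. 6, 7, 8 are pairwise adjacent, so at least 3 colors are needed.
3 colors suffice: color a → {2, 4, 8}; color b → {5, 6, 10}; color c → {0, 1, 3, 7, 9}.
Since 4 ≥ 3, a proper 4-coloring certainly exists.

Yes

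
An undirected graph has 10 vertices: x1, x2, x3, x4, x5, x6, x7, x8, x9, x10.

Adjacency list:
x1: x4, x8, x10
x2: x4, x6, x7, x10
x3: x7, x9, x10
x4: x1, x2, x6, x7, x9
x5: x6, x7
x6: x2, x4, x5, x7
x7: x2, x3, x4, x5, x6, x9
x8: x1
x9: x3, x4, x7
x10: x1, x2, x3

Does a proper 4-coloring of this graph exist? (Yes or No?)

The chromatic number is 4. x2, x4, x6, x7 are pairwise adjacent (a clique of size 4), so at least 4 colors are needed.
4 colors suffice: color R → {x7, x8, x10}; color B → {x3, x4, x5}; color G → {x1, x6, x9}; color Y → {x2}.
That is already a proper 4-coloring.

Yes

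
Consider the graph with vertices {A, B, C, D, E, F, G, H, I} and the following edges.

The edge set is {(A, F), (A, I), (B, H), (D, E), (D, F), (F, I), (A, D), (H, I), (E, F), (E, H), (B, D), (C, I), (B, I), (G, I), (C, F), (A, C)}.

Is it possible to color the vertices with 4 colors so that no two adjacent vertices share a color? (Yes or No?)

Yes

The chromatic number is 4. A, C, F, I form a clique, so at least 4 colors are needed.
A valid assignment using 4 colors: A=3, B=2, C=4, D=1, E=3, F=2, G=2, H=4, I=1.
That is already a proper 4-coloring.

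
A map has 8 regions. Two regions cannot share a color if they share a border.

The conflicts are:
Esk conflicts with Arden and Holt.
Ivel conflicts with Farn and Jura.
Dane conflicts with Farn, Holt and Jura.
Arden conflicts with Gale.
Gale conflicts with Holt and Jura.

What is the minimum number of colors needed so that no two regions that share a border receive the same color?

Dane and Jura conflict, so at least 2 colors are needed.
2 colors suffice: color 1 → {Farn, Arden, Holt, Jura}; color 2 → {Esk, Ivel, Dane, Gale}. Every pair that conflicts lands in different colors.

2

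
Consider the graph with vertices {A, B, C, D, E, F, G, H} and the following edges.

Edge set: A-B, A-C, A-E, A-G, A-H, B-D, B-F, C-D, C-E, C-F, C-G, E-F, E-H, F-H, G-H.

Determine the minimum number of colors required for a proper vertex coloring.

C, E, F are mutually adjacent, so at least 3 colors are needed.
3 colors suffice: color red → {B, C, H}; color blue → {A, D, F}; color green → {E, G}. Each edge has distinct colors on its endpoints.

3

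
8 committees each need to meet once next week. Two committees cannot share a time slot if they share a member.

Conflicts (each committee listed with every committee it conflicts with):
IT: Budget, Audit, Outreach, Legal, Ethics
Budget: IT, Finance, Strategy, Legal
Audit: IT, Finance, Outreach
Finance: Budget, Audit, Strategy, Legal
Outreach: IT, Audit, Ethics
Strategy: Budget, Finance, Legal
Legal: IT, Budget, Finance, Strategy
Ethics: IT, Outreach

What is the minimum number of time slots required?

Budget, Finance, Strategy, Legal pairwise conflict, so at least 4 time slots are needed.
4 time slots suffice: time slot 1 → {IT, Finance}; time slot 2 → {Budget, Outreach}; time slot 3 → {Audit, Legal, Ethics}; time slot 4 → {Strategy}. Every pair that conflicts lands in different time slots.

4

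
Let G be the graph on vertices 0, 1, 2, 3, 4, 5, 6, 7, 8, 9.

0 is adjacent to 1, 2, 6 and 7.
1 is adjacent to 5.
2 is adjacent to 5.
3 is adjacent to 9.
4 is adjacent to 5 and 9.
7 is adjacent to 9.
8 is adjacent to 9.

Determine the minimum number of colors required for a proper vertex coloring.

2

1 and 5 are adjacent, so at least 2 colors are needed.
A valid assignment using 2 colors: 0=a, 1=b, 2=b, 3=b, 4=b, 5=a, 6=b, 7=b, 8=b, 9=a. Each edge has distinct colors on its endpoints.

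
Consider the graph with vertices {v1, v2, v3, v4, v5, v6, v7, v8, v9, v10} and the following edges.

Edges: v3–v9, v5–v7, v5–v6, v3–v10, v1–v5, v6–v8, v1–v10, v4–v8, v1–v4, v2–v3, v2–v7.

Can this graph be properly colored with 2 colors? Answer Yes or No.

The cycle v8-v6-v5-v1-v4-v8 has odd length 5, so it cannot be 2-colored; at least 3 colors are needed.
So 2 colors are not enough.

No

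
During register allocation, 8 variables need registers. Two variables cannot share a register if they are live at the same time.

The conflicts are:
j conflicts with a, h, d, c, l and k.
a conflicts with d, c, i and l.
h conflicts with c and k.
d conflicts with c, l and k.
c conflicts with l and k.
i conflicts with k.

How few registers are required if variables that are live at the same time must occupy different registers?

j, a, d, c, l all conflict with each other, so at least 5 registers are needed.
5 registers suffice: register 1 → {j, i}; register 2 → {c}; register 3 → {a, k}; register 4 → {h, d}; register 5 → {l}. Every pair that conflicts lands in different registers.

5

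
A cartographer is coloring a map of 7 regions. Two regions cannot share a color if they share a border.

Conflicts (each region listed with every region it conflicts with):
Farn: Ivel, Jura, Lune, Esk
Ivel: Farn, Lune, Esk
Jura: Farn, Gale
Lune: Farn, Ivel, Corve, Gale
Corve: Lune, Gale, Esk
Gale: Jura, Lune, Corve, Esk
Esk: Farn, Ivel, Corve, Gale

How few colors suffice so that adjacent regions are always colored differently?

Corve, Gale, Esk all conflict with each other, so at least 3 colors are needed.
One proper 3-coloring: Farn=1, Ivel=3, Jura=2, Lune=2, Corve=3, Gale=1, Esk=2. Every pair that conflicts lands in different colors.

3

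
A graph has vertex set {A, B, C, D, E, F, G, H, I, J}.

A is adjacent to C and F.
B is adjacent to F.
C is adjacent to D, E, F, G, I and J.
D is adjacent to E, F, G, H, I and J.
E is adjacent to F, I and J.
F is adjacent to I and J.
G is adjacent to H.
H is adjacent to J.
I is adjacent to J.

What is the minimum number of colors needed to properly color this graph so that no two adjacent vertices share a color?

6

C, D, E, F, I, J form a clique, so at least 6 colors are needed.
6 colors suffice: color 1 → {A, B, D}; color 2 → {C, H}; color 3 → {F, G}; color 4 → {J}; color 5 → {E}; color 6 → {I}. Each edge has distinct colors on its endpoints.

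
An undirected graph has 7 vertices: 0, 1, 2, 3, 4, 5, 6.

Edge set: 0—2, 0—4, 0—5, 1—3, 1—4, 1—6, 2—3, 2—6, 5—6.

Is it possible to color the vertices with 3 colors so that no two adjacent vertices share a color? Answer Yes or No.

Yes

The chromatic number is 3. The cycle 5-6-1-4-0-5 has odd length 5, so it cannot be 2-colored; at least 3 colors are needed.
3 colors suffice: color red → {0, 1}; color blue → {3, 4, 6}; color green → {2, 5}.
That is already a proper 3-coloring.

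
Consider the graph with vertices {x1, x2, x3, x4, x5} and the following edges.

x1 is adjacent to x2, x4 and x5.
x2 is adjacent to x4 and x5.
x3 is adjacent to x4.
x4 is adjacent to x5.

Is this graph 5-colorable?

Yes

The chromatic number is 4. x1, x2, x4, x5 are mutually adjacent (a clique of size 4), so at least 4 colors are needed.
A valid assignment using 4 colors: x1=4, x2=3, x3=2, x4=1, x5=2.
Since 5 ≥ 4, a proper 5-coloring certainly exists.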